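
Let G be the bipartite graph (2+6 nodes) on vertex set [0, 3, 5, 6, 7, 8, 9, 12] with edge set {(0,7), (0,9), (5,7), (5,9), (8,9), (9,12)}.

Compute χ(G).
Clique number ω(G) = 2 (lower bound: χ ≥ ω).
The graph is bipartite (no odd cycle), so 2 colors suffice: χ(G) = 2.
A valid 2-coloring: color 1: [3, 6, 7, 9]; color 2: [0, 5, 8, 12].

χ(G) = 2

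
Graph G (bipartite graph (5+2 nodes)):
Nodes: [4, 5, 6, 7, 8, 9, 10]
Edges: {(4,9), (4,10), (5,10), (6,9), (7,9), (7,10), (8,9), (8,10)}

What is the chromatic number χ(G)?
Clique number ω(G) = 2 (lower bound: χ ≥ ω).
The graph is bipartite (no odd cycle), so 2 colors suffice: χ(G) = 2.
A valid 2-coloring: color 1: [9, 10]; color 2: [4, 5, 6, 7, 8].

χ(G) = 2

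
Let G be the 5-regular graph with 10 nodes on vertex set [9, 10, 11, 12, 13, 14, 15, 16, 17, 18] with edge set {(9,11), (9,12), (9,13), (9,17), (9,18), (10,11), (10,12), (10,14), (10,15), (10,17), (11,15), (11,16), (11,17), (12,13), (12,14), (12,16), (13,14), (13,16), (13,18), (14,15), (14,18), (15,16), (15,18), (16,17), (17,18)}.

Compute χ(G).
χ(G) = 4

Clique number ω(G) = 3 (lower bound: χ ≥ ω).
Odd cycle [12, 13, 18, 15, 10] needs 3 colors (χ ≥ 3).
Vertex 14 is adjacent to every vertex of [10, 12, 13, 15, 18], which already need 3 colors among themselves, so 14 needs a new color (χ ≥ 4).
The coloring below uses 4 colors, so χ(G) = 4.
A valid 4-coloring: color 1: [9, 14, 16]; color 2: [13, 15, 17]; color 3: [11, 12, 18]; color 4: [10].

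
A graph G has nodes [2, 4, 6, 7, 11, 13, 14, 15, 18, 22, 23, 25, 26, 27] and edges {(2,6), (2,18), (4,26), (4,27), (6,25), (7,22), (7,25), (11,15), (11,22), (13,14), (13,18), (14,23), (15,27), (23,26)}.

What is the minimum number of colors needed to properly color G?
Clique number ω(G) = 2 (lower bound: χ ≥ ω).
The graph is bipartite (no odd cycle), so 2 colors suffice: χ(G) = 2.
A valid 2-coloring: color 1: [6, 7, 11, 14, 18, 26, 27]; color 2: [2, 4, 13, 15, 22, 23, 25].

χ(G) = 2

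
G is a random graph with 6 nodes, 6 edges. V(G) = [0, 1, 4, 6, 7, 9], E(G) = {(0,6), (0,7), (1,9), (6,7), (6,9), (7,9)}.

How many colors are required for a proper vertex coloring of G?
χ(G) = 3

Clique number ω(G) = 3 (lower bound: χ ≥ ω).
The clique on [0, 6, 7] has size 3, forcing χ ≥ 3, and the coloring below uses 3 colors, so χ(G) = 3.
A valid 3-coloring: color 1: [1, 4, 6]; color 2: [7]; color 3: [0, 9].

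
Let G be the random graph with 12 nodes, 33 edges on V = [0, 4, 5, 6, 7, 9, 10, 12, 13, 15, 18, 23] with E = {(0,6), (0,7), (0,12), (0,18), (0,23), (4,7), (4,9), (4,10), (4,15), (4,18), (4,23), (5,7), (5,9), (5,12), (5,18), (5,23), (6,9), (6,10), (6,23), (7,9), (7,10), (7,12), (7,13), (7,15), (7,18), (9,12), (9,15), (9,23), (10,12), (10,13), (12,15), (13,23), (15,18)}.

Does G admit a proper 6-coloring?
Yes, G is 6-colorable

A valid 6-coloring: color 1: [7, 23]; color 2: [9, 10, 18]; color 3: [4, 6, 12, 13]; color 4: [0, 5, 15].
(χ(G) = 4 ≤ 6.)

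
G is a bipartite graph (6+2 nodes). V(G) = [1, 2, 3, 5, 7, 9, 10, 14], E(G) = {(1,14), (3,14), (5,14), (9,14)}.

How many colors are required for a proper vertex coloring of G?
χ(G) = 2

Clique number ω(G) = 2 (lower bound: χ ≥ ω).
The graph is bipartite (no odd cycle), so 2 colors suffice: χ(G) = 2.
A valid 2-coloring: color 1: [2, 7, 10, 14]; color 2: [1, 3, 5, 9].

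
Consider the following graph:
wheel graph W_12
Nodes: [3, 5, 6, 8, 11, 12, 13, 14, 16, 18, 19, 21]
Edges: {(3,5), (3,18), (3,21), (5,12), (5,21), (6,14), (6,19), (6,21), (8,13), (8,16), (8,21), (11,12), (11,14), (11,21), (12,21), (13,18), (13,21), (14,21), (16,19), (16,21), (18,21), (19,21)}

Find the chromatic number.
Clique number ω(G) = 3 (lower bound: χ ≥ ω).
Odd cycle [5, 12, 11, 14, 6, 19, 16, 8, 13, 18, 3] needs 3 colors (χ ≥ 3).
Vertex 21 is adjacent to every vertex of [3, 5, 6, 8, 11, 12, 13, 14, 16, 18, 19], which already need 3 colors among themselves, so 21 needs a new color (χ ≥ 4).
The coloring below uses 4 colors, so χ(G) = 4.
A valid 4-coloring: color 1: [21]; color 2: [5, 6, 11, 16, 18]; color 3: [3, 8, 12, 14, 19]; color 4: [13].

χ(G) = 4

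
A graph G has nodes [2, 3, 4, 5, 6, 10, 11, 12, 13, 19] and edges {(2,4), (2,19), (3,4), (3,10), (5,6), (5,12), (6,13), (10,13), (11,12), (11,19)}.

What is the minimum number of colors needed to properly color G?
Clique number ω(G) = 2 (lower bound: χ ≥ ω).
The graph is bipartite (no odd cycle), so 2 colors suffice: χ(G) = 2.
A valid 2-coloring: color 1: [2, 3, 5, 11, 13]; color 2: [4, 6, 10, 12, 19].

χ(G) = 2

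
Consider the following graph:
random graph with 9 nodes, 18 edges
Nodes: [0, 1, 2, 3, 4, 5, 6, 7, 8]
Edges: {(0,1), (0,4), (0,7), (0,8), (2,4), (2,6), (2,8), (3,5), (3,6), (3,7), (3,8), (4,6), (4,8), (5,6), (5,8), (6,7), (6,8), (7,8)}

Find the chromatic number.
Clique number ω(G) = 4 (lower bound: χ ≥ ω).
The clique on [2, 4, 6, 8] has size 4, forcing χ ≥ 4, and the coloring below uses 4 colors, so χ(G) = 4.
A valid 4-coloring: color 1: [1, 8]; color 2: [0, 6]; color 3: [2, 5, 7]; color 4: [3, 4].

χ(G) = 4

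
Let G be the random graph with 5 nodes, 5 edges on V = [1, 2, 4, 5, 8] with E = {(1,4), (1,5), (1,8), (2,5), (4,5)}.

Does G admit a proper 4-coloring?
Yes, G is 4-colorable

A valid 4-coloring: color 1: [5, 8]; color 2: [1, 2]; color 3: [4].
(χ(G) = 3 ≤ 4.)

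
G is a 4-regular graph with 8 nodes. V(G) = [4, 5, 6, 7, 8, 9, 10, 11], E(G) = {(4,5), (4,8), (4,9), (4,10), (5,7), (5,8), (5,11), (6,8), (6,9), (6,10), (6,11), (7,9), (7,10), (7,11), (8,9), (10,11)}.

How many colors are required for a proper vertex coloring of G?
χ(G) = 3

Clique number ω(G) = 3 (lower bound: χ ≥ ω).
The clique on [6, 10, 11] has size 3, forcing χ ≥ 3, and the coloring below uses 3 colors, so χ(G) = 3.
A valid 3-coloring: color 1: [4, 6, 7]; color 2: [5, 9, 10]; color 3: [8, 11].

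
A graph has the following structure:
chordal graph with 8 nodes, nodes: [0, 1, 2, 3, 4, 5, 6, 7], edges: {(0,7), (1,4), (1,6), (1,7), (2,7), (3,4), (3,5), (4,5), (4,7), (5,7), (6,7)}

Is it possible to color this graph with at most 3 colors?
Yes, G is 3-colorable

A valid 3-coloring: color 1: [3, 7]; color 2: [0, 2, 4, 6]; color 3: [1, 5].
(χ(G) = 3 ≤ 3.)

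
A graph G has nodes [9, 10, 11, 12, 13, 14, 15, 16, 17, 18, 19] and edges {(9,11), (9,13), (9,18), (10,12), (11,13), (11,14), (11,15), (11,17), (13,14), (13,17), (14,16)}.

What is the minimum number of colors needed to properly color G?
χ(G) = 3

Clique number ω(G) = 3 (lower bound: χ ≥ ω).
The clique on [11, 13, 17] has size 3, forcing χ ≥ 3, and the coloring below uses 3 colors, so χ(G) = 3.
A valid 3-coloring: color 1: [10, 11, 16, 18, 19]; color 2: [12, 13, 15]; color 3: [9, 14, 17].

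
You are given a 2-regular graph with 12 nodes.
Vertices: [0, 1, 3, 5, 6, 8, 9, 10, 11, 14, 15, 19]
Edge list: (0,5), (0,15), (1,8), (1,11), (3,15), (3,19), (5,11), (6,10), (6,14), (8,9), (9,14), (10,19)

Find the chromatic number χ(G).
χ(G) = 2

Clique number ω(G) = 2 (lower bound: χ ≥ ω).
The graph is bipartite (no odd cycle), so 2 colors suffice: χ(G) = 2.
A valid 2-coloring: color 1: [1, 5, 6, 9, 15, 19]; color 2: [0, 3, 8, 10, 11, 14].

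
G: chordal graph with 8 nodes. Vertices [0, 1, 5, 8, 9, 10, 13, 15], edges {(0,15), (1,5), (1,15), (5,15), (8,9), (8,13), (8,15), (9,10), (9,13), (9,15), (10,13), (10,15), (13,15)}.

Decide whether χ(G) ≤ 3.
The clique on vertices [8, 9, 13, 15] has size 4 > 3, so it alone needs 4 colors.

No, G is not 3-colorable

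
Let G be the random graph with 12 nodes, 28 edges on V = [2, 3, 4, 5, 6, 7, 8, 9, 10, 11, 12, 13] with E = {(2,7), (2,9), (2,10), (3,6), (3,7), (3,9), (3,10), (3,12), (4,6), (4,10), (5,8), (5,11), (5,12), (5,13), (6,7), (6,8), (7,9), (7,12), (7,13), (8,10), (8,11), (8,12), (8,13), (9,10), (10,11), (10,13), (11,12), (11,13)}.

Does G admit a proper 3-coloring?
The clique on vertices [5, 8, 11, 12] has size 4 > 3, so it alone needs 4 colors.

No, G is not 3-colorable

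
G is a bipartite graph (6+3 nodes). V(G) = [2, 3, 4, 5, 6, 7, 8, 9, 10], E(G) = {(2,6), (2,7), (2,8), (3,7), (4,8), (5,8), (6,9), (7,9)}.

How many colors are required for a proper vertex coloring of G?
Clique number ω(G) = 2 (lower bound: χ ≥ ω).
The graph is bipartite (no odd cycle), so 2 colors suffice: χ(G) = 2.
A valid 2-coloring: color 1: [2, 3, 4, 5, 9, 10]; color 2: [6, 7, 8].

χ(G) = 2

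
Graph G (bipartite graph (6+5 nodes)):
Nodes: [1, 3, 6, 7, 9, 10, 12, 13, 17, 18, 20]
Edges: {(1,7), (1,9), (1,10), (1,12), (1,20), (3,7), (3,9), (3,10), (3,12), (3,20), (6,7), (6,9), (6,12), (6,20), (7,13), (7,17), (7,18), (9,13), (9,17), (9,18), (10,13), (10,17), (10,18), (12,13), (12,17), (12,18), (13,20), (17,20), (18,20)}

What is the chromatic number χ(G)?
Clique number ω(G) = 2 (lower bound: χ ≥ ω).
The graph is bipartite (no odd cycle), so 2 colors suffice: χ(G) = 2.
A valid 2-coloring: color 1: [7, 9, 10, 12, 20]; color 2: [1, 3, 6, 13, 17, 18].

χ(G) = 2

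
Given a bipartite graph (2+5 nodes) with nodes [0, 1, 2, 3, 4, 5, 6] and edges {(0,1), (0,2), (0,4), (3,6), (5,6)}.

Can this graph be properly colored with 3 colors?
Yes, G is 3-colorable

A valid 3-coloring: color 1: [0, 6]; color 2: [1, 2, 3, 4, 5].
(χ(G) = 2 ≤ 3.)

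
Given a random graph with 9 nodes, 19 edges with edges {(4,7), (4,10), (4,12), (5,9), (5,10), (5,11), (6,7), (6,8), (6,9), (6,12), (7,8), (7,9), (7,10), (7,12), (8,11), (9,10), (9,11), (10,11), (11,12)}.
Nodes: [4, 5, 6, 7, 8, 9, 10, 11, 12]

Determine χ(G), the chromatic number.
χ(G) = 4

Clique number ω(G) = 4 (lower bound: χ ≥ ω).
The clique on [5, 9, 10, 11] has size 4, forcing χ ≥ 4, and the coloring below uses 4 colors, so χ(G) = 4.
A valid 4-coloring: color 1: [7, 11]; color 2: [8, 9, 12]; color 3: [6, 10]; color 4: [4, 5].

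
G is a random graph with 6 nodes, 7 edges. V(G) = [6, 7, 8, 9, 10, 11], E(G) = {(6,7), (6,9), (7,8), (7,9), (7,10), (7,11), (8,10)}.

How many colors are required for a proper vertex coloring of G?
Clique number ω(G) = 3 (lower bound: χ ≥ ω).
The clique on [7, 8, 10] has size 3, forcing χ ≥ 3, and the coloring below uses 3 colors, so χ(G) = 3.
A valid 3-coloring: color 1: [7]; color 2: [6, 8, 11]; color 3: [9, 10].

χ(G) = 3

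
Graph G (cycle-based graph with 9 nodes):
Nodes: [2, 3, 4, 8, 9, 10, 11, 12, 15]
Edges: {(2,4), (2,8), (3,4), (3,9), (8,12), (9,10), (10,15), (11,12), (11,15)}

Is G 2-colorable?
No, G is not 2-colorable

Odd cycle [2, 8, 12, 11, 15, 10, 9, 3, 4] needs 3 colors (χ ≥ 3).
Hence χ(G) ≥ 3 > 2, so no proper 2-coloring exists.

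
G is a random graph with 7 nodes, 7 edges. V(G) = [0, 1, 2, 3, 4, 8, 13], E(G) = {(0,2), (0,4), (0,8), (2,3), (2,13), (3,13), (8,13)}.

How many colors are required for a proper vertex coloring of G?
Clique number ω(G) = 3 (lower bound: χ ≥ ω).
The clique on [2, 3, 13] has size 3, forcing χ ≥ 3, and the coloring below uses 3 colors, so χ(G) = 3.
A valid 3-coloring: color 1: [0, 1, 13]; color 2: [2, 4, 8]; color 3: [3].

χ(G) = 3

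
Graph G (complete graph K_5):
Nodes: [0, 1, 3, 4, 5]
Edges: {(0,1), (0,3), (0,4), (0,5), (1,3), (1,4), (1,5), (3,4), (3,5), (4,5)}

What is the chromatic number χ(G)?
Clique number ω(G) = 5 (lower bound: χ ≥ ω).
The clique on [0, 1, 3, 4, 5] has size 5, forcing χ ≥ 5, and the coloring below uses 5 colors, so χ(G) = 5.
A valid 5-coloring: color 1: [3]; color 2: [4]; color 3: [0]; color 4: [5]; color 5: [1].

χ(G) = 5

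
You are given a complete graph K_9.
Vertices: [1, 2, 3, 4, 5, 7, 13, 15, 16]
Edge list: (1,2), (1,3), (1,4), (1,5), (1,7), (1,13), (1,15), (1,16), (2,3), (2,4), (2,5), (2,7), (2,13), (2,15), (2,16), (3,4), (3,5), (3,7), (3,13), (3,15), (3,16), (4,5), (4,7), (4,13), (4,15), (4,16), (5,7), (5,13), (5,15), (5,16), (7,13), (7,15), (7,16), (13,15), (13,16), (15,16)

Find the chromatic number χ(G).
Clique number ω(G) = 9 (lower bound: χ ≥ ω).
The clique on [1, 2, 3, 4, 5, 7, 13, 15, 16] has size 9, forcing χ ≥ 9, and the coloring below uses 9 colors, so χ(G) = 9.
A valid 9-coloring: color 1: [2]; color 2: [5]; color 3: [7]; color 4: [1]; color 5: [16]; color 6: [15]; color 7: [13]; color 8: [3]; color 9: [4].

χ(G) = 9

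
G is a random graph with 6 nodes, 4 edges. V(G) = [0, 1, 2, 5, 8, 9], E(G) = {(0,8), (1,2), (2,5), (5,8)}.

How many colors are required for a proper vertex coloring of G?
χ(G) = 2

Clique number ω(G) = 2 (lower bound: χ ≥ ω).
The graph is bipartite (no odd cycle), so 2 colors suffice: χ(G) = 2.
A valid 2-coloring: color 1: [2, 8, 9]; color 2: [0, 1, 5].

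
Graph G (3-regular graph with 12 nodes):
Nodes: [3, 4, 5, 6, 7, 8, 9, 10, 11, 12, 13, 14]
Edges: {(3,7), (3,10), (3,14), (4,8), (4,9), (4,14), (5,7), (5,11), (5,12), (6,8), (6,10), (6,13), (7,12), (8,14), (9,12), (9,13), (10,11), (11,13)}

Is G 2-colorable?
The clique on vertices [4, 8, 14] has size 3 > 2, so it alone needs 3 colors.

No, G is not 2-colorable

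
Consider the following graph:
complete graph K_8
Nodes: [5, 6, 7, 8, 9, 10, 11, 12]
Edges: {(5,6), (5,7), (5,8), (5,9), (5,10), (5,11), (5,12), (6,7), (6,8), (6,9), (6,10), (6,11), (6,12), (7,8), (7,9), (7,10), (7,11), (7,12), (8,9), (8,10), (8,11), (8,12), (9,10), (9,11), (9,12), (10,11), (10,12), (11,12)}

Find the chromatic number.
Clique number ω(G) = 8 (lower bound: χ ≥ ω).
The clique on [5, 6, 7, 8, 9, 10, 11, 12] has size 8, forcing χ ≥ 8, and the coloring below uses 8 colors, so χ(G) = 8.
A valid 8-coloring: color 1: [6]; color 2: [9]; color 3: [11]; color 4: [12]; color 5: [5]; color 6: [10]; color 7: [7]; color 8: [8].

χ(G) = 8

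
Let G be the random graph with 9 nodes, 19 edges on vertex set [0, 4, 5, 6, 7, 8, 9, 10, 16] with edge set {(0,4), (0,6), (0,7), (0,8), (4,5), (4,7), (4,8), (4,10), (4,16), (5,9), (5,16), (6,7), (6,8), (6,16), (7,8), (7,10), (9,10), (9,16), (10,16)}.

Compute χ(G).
χ(G) = 4

Clique number ω(G) = 4 (lower bound: χ ≥ ω).
The clique on [0, 4, 7, 8] has size 4, forcing χ ≥ 4, and the coloring below uses 4 colors, so χ(G) = 4.
A valid 4-coloring: color 1: [4, 6, 9]; color 2: [7, 16]; color 3: [5, 8, 10]; color 4: [0].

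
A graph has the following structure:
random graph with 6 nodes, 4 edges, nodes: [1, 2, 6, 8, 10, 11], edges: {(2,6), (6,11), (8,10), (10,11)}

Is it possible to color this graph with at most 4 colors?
A valid 4-coloring: color 1: [1, 6, 10]; color 2: [2, 8, 11].
(χ(G) = 2 ≤ 4.)

Yes, G is 4-colorable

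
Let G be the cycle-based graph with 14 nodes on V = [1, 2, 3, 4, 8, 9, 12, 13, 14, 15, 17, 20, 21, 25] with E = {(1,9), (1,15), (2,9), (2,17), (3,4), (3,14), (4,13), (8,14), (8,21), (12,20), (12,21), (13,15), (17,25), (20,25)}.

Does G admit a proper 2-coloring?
Yes, G is 2-colorable

A valid 2-coloring: color 1: [1, 2, 3, 8, 12, 13, 25]; color 2: [4, 9, 14, 15, 17, 20, 21].
(χ(G) = 2 ≤ 2.)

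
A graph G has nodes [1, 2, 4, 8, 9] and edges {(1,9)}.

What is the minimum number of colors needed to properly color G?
χ(G) = 2

Clique number ω(G) = 2 (lower bound: χ ≥ ω).
The graph is bipartite (no odd cycle), so 2 colors suffice: χ(G) = 2.
A valid 2-coloring: color 1: [2, 4, 8, 9]; color 2: [1].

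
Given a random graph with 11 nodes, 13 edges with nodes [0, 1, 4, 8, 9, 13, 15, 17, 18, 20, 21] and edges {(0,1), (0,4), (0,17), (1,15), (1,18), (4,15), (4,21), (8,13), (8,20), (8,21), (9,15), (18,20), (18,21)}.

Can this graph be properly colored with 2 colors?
No, G is not 2-colorable

Odd cycle [21, 18, 1, 15, 4] needs 3 colors (χ ≥ 3).
Hence χ(G) ≥ 3 > 2, so no proper 2-coloring exists.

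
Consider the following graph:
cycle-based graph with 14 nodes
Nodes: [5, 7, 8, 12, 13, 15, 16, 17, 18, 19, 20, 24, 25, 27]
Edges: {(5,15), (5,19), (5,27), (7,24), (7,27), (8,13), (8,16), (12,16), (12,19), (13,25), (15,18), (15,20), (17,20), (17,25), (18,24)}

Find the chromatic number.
Clique number ω(G) = 2 (lower bound: χ ≥ ω).
The graph is bipartite (no odd cycle), so 2 colors suffice: χ(G) = 2.
A valid 2-coloring: color 1: [5, 7, 8, 12, 18, 20, 25]; color 2: [13, 15, 16, 17, 19, 24, 27].

χ(G) = 2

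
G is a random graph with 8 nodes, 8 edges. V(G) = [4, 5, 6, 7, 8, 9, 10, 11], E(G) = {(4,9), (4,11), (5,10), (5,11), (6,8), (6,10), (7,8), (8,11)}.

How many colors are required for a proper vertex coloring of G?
χ(G) = 3

Clique number ω(G) = 2 (lower bound: χ ≥ ω).
Odd cycle [10, 5, 11, 8, 6] needs 3 colors (χ ≥ 3).
The coloring below uses 3 colors, so χ(G) = 3.
A valid 3-coloring: color 1: [4, 8, 10]; color 2: [6, 7, 9, 11]; color 3: [5].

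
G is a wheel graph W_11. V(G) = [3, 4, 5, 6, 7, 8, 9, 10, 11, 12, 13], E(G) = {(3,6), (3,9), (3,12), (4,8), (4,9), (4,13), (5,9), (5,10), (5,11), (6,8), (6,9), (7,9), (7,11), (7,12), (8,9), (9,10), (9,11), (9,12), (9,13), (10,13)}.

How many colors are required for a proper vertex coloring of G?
Clique number ω(G) = 3 (lower bound: χ ≥ ω).
The clique on [3, 9, 12] has size 3, forcing χ ≥ 3, and the coloring below uses 3 colors, so χ(G) = 3.
A valid 3-coloring: color 1: [9]; color 2: [4, 6, 10, 11, 12]; color 3: [3, 5, 7, 8, 13].

χ(G) = 3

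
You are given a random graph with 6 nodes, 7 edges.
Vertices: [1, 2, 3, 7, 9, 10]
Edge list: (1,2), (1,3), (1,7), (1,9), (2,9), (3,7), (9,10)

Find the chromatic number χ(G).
χ(G) = 3

Clique number ω(G) = 3 (lower bound: χ ≥ ω).
The clique on [1, 2, 9] has size 3, forcing χ ≥ 3, and the coloring below uses 3 colors, so χ(G) = 3.
A valid 3-coloring: color 1: [1, 10]; color 2: [7, 9]; color 3: [2, 3].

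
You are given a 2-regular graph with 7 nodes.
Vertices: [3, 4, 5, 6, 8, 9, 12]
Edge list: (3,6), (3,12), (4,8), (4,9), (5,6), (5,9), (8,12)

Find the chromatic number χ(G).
χ(G) = 3

Clique number ω(G) = 2 (lower bound: χ ≥ ω).
Odd cycle [4, 8, 12, 3, 6, 5, 9] needs 3 colors (χ ≥ 3).
The coloring below uses 3 colors, so χ(G) = 3.
A valid 3-coloring: color 1: [3, 4, 5]; color 2: [6, 8, 9]; color 3: [12].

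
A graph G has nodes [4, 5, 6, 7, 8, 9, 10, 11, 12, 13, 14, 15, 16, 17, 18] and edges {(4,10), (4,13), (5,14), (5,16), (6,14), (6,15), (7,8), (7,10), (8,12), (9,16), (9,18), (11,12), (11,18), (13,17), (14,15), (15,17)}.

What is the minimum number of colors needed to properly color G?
χ(G) = 3

Clique number ω(G) = 3 (lower bound: χ ≥ ω).
The clique on [6, 14, 15] has size 3, forcing χ ≥ 3, and the coloring below uses 3 colors, so χ(G) = 3.
A valid 3-coloring: color 1: [4, 7, 12, 14, 16, 17, 18]; color 2: [5, 8, 9, 10, 11, 13, 15]; color 3: [6].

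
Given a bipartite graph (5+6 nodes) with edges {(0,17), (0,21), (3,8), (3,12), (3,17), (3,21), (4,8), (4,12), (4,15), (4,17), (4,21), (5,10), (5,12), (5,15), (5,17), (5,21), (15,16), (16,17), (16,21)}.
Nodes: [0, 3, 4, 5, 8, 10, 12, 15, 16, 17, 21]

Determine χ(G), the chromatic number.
χ(G) = 2

Clique number ω(G) = 2 (lower bound: χ ≥ ω).
The graph is bipartite (no odd cycle), so 2 colors suffice: χ(G) = 2.
A valid 2-coloring: color 1: [0, 3, 4, 5, 16]; color 2: [8, 10, 12, 15, 17, 21].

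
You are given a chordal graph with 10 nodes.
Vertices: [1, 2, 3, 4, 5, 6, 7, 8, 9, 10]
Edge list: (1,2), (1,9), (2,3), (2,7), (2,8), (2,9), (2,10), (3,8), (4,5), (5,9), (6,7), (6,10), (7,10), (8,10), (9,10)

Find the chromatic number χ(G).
χ(G) = 3

Clique number ω(G) = 3 (lower bound: χ ≥ ω).
The clique on [1, 2, 9] has size 3, forcing χ ≥ 3, and the coloring below uses 3 colors, so χ(G) = 3.
A valid 3-coloring: color 1: [2, 5, 6]; color 2: [1, 3, 4, 10]; color 3: [7, 8, 9].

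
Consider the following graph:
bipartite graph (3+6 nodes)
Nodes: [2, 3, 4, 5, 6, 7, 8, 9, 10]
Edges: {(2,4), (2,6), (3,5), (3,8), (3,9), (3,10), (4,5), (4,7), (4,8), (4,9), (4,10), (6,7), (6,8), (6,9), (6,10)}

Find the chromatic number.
Clique number ω(G) = 2 (lower bound: χ ≥ ω).
The graph is bipartite (no odd cycle), so 2 colors suffice: χ(G) = 2.
A valid 2-coloring: color 1: [3, 4, 6]; color 2: [2, 5, 7, 8, 9, 10].

χ(G) = 2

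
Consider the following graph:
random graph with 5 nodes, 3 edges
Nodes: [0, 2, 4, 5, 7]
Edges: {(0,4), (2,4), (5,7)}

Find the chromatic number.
χ(G) = 2

Clique number ω(G) = 2 (lower bound: χ ≥ ω).
The graph is bipartite (no odd cycle), so 2 colors suffice: χ(G) = 2.
A valid 2-coloring: color 1: [4, 5]; color 2: [0, 2, 7].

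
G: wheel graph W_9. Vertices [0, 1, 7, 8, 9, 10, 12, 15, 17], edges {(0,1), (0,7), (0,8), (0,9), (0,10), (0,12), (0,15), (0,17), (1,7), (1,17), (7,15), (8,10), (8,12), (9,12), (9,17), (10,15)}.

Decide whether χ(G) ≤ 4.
A valid 4-coloring: color 1: [0]; color 2: [7, 10, 12, 17]; color 3: [1, 8, 9, 15].
(χ(G) = 3 ≤ 4.)

Yes, G is 4-colorable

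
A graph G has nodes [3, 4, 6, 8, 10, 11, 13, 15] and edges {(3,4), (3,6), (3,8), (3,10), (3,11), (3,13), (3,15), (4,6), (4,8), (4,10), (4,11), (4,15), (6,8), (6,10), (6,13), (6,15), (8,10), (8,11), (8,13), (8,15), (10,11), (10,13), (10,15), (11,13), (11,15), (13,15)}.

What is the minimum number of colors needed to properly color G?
Clique number ω(G) = 6 (lower bound: χ ≥ ω).
The clique on [3, 4, 8, 10, 11, 15] has size 6, forcing χ ≥ 6, and the coloring below uses 6 colors, so χ(G) = 6.
A valid 6-coloring: color 1: [3]; color 2: [15]; color 3: [8]; color 4: [10]; color 5: [4, 13]; color 6: [6, 11].

χ(G) = 6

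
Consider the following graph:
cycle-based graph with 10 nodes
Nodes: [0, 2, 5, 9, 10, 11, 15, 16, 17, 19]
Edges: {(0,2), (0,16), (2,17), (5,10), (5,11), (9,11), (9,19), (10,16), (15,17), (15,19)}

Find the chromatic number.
χ(G) = 2

Clique number ω(G) = 2 (lower bound: χ ≥ ω).
The graph is bipartite (no odd cycle), so 2 colors suffice: χ(G) = 2.
A valid 2-coloring: color 1: [0, 10, 11, 17, 19]; color 2: [2, 5, 9, 15, 16].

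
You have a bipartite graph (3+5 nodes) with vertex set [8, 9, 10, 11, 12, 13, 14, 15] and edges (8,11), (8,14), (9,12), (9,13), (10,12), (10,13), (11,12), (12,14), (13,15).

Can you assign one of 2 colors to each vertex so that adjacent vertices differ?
A valid 2-coloring: color 1: [8, 12, 13]; color 2: [9, 10, 11, 14, 15].
(χ(G) = 2 ≤ 2.)

Yes, G is 2-colorable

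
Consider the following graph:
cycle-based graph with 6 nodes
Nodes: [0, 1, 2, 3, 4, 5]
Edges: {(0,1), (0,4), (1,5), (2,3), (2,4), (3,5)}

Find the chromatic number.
χ(G) = 2

Clique number ω(G) = 2 (lower bound: χ ≥ ω).
The graph is bipartite (no odd cycle), so 2 colors suffice: χ(G) = 2.
A valid 2-coloring: color 1: [1, 3, 4]; color 2: [0, 2, 5].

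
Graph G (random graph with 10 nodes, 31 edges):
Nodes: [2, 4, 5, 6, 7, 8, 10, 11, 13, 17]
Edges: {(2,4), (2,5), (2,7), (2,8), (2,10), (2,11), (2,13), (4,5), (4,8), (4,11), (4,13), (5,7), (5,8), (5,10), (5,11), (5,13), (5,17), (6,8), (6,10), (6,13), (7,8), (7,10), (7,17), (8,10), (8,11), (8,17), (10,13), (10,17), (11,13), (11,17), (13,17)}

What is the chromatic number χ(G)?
χ(G) = 5

Clique number ω(G) = 5 (lower bound: χ ≥ ω).
The clique on [5, 7, 8, 10, 17] has size 5, forcing χ ≥ 5, and the coloring below uses 5 colors, so χ(G) = 5.
A valid 5-coloring: color 1: [5, 6]; color 2: [8, 13]; color 3: [2, 17]; color 4: [10, 11]; color 5: [4, 7].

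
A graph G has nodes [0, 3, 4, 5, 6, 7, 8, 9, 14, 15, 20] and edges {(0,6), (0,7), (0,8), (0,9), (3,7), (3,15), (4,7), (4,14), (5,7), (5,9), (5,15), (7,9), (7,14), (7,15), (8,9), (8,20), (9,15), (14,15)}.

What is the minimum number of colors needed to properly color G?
Clique number ω(G) = 4 (lower bound: χ ≥ ω).
The clique on [5, 7, 9, 15] has size 4, forcing χ ≥ 4, and the coloring below uses 4 colors, so χ(G) = 4.
A valid 4-coloring: color 1: [6, 7, 8]; color 2: [3, 9, 14, 20]; color 3: [0, 4, 15]; color 4: [5].

χ(G) = 4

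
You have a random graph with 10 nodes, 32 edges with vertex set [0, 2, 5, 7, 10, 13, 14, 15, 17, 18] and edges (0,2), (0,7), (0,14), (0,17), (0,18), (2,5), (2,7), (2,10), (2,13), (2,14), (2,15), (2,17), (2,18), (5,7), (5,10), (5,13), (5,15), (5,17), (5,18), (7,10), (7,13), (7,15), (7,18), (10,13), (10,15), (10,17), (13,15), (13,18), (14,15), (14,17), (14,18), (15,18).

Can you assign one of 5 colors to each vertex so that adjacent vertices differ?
The clique on vertices [2, 5, 7, 10, 13, 15] has size 6 > 5, so it alone needs 6 colors.

No, G is not 5-colorable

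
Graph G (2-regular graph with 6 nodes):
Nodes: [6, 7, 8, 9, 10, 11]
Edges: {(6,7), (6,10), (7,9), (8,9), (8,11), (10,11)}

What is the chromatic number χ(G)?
χ(G) = 2

Clique number ω(G) = 2 (lower bound: χ ≥ ω).
The graph is bipartite (no odd cycle), so 2 colors suffice: χ(G) = 2.
A valid 2-coloring: color 1: [6, 9, 11]; color 2: [7, 8, 10].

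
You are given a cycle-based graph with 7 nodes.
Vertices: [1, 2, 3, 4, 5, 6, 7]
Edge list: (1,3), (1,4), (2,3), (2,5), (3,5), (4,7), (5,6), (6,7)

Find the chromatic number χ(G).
Clique number ω(G) = 3 (lower bound: χ ≥ ω).
The clique on [2, 3, 5] has size 3, forcing χ ≥ 3, and the coloring below uses 3 colors, so χ(G) = 3.
A valid 3-coloring: color 1: [3, 4, 6]; color 2: [1, 5, 7]; color 3: [2].

χ(G) = 3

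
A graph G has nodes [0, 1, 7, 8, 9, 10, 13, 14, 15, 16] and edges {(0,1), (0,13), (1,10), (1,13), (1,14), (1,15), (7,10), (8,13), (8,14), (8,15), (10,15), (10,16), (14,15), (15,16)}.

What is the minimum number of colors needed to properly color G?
Clique number ω(G) = 3 (lower bound: χ ≥ ω).
The clique on [0, 1, 13] has size 3, forcing χ ≥ 3, and the coloring below uses 3 colors, so χ(G) = 3.
A valid 3-coloring: color 1: [0, 7, 9, 15]; color 2: [1, 8, 16]; color 3: [10, 13, 14].

χ(G) = 3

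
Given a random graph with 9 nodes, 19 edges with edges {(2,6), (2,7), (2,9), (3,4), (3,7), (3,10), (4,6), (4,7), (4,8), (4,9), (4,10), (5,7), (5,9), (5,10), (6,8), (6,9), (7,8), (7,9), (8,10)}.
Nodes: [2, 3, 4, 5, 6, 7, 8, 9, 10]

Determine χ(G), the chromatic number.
χ(G) = 3

Clique number ω(G) = 3 (lower bound: χ ≥ ω).
The clique on [2, 6, 9] has size 3, forcing χ ≥ 3, and the coloring below uses 3 colors, so χ(G) = 3.
A valid 3-coloring: color 1: [2, 4, 5]; color 2: [6, 7, 10]; color 3: [3, 8, 9].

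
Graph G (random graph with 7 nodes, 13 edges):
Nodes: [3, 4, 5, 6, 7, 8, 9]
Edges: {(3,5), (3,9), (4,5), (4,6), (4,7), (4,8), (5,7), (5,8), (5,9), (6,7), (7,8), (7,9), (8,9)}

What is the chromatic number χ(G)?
Clique number ω(G) = 4 (lower bound: χ ≥ ω).
The clique on [5, 7, 8, 9] has size 4, forcing χ ≥ 4, and the coloring below uses 4 colors, so χ(G) = 4.
A valid 4-coloring: color 1: [3, 7]; color 2: [5, 6]; color 3: [4, 9]; color 4: [8].

χ(G) = 4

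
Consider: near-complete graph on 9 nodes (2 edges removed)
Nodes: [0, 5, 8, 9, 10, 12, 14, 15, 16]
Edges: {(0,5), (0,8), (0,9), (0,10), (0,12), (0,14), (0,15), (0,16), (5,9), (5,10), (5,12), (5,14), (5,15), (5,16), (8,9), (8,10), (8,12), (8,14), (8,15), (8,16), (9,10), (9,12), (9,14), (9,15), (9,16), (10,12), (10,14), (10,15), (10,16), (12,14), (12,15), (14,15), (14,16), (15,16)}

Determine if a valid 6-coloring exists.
The clique on vertices [0, 8, 9, 10, 14, 15, 16] has size 7 > 6, so it alone needs 7 colors.

No, G is not 6-colorable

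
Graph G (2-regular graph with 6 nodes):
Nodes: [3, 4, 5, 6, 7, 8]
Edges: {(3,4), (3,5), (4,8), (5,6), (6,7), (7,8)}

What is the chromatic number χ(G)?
Clique number ω(G) = 2 (lower bound: χ ≥ ω).
The graph is bipartite (no odd cycle), so 2 colors suffice: χ(G) = 2.
A valid 2-coloring: color 1: [4, 5, 7]; color 2: [3, 6, 8].

χ(G) = 2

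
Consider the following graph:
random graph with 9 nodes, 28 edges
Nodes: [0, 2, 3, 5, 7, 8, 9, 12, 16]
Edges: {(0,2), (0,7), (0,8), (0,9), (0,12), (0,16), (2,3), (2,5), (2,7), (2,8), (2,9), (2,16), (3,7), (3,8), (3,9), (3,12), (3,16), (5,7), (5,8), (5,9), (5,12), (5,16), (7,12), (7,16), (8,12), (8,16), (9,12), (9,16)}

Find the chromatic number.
Clique number ω(G) = 4 (lower bound: χ ≥ ω).
The clique on [0, 2, 8, 16] has size 4, forcing χ ≥ 4, and the coloring below uses 4 colors, so χ(G) = 4.
A valid 4-coloring: color 1: [2, 12]; color 2: [16]; color 3: [7, 8, 9]; color 4: [0, 3, 5].

χ(G) = 4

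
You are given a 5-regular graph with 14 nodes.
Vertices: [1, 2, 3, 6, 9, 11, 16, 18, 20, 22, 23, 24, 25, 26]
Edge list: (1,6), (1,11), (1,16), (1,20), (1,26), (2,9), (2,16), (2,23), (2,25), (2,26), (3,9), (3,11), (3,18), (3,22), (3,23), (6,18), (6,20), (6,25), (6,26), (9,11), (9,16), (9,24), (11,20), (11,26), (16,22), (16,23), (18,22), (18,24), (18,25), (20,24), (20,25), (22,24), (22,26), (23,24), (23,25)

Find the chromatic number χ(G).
Clique number ω(G) = 3 (lower bound: χ ≥ ω).
Suppose a proper 3-coloring c exists. The clique [1, 6, 20] takes 3 distinct colors; by symmetry let c(1) = 1, c(6) = 2, c(20) = 3.
- Vertex 11: neighbors [1, 20] already have colors [1, 3] ⇒ c(11) = 2.
- Vertex 25: neighbors [6, 20] already have colors [2, 3] ⇒ c(25) = 1.
- Vertex 18: neighbors [25, 6] already have colors [1, 2] ⇒ c(18) = 3.
- Vertex 3: neighbors [11, 18] already have colors [2, 3] ⇒ c(3) = 1.
- Vertex 9: neighbors [3, 11] already have colors [1, 2] ⇒ c(9) = 3.
- Vertex 2: neighbors [25, 9] already have colors [1, 3] ⇒ c(2) = 2.
- Vertex 16: neighbors [1, 2, 9] already have colors [1, 2, 3] — all 3 colors blocked. Contradiction.
The forced assignments end in a contradiction, so G has no proper 3-coloring (χ ≥ 4).
The coloring below uses 4 colors, so χ(G) = 4.
A valid 4-coloring: color 1: [2, 3, 6, 24]; color 2: [16, 18, 20, 26]; color 3: [1, 9, 22, 25]; color 4: [11, 23].

χ(G) = 4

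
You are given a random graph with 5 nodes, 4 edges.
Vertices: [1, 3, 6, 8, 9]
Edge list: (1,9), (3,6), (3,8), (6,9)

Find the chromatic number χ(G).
χ(G) = 2

Clique number ω(G) = 2 (lower bound: χ ≥ ω).
The graph is bipartite (no odd cycle), so 2 colors suffice: χ(G) = 2.
A valid 2-coloring: color 1: [3, 9]; color 2: [1, 6, 8].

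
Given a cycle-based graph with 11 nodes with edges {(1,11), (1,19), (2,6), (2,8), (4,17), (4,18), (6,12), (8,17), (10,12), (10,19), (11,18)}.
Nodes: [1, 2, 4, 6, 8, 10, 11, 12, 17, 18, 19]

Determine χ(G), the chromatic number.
χ(G) = 3

Clique number ω(G) = 2 (lower bound: χ ≥ ω).
Odd cycle [2, 6, 12, 10, 19, 1, 11, 18, 4, 17, 8] needs 3 colors (χ ≥ 3).
The coloring below uses 3 colors, so χ(G) = 3.
A valid 3-coloring: color 1: [2, 11, 12, 17, 19]; color 2: [1, 6, 8, 10, 18]; color 3: [4].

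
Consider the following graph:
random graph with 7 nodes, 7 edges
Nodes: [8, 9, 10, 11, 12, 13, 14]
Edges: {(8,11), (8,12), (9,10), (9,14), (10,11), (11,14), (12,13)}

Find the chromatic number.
Clique number ω(G) = 2 (lower bound: χ ≥ ω).
The graph is bipartite (no odd cycle), so 2 colors suffice: χ(G) = 2.
A valid 2-coloring: color 1: [9, 11, 12]; color 2: [8, 10, 13, 14].

χ(G) = 2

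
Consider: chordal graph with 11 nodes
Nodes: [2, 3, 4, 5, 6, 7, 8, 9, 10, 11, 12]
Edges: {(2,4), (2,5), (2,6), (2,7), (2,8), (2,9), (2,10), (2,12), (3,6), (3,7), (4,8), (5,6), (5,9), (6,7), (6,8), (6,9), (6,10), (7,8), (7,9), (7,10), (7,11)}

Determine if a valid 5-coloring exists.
Yes, G is 5-colorable

A valid 5-coloring: color 1: [2, 3, 11]; color 2: [4, 6, 12]; color 3: [5, 7]; color 4: [8, 9, 10].
(χ(G) = 4 ≤ 5.)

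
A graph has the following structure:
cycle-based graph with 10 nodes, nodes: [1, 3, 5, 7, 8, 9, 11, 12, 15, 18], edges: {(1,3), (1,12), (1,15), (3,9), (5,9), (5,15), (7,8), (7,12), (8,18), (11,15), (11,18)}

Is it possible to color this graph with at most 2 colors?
No, G is not 2-colorable

Odd cycle [3, 9, 5, 15, 1] needs 3 colors (χ ≥ 3).
Hence χ(G) ≥ 3 > 2, so no proper 2-coloring exists.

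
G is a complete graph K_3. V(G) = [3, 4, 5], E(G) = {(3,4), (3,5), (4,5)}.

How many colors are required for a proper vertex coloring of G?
χ(G) = 3

Clique number ω(G) = 3 (lower bound: χ ≥ ω).
The clique on [3, 4, 5] has size 3, forcing χ ≥ 3, and the coloring below uses 3 colors, so χ(G) = 3.
A valid 3-coloring: color 1: [5]; color 2: [3]; color 3: [4].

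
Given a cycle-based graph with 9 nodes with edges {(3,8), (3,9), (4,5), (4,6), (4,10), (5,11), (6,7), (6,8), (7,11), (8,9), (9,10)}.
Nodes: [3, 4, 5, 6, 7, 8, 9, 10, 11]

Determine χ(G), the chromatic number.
Clique number ω(G) = 3 (lower bound: χ ≥ ω).
The clique on [3, 8, 9] has size 3, forcing χ ≥ 3, and the coloring below uses 3 colors, so χ(G) = 3.
A valid 3-coloring: color 1: [5, 6, 9]; color 2: [4, 8, 11]; color 3: [3, 7, 10].

χ(G) = 3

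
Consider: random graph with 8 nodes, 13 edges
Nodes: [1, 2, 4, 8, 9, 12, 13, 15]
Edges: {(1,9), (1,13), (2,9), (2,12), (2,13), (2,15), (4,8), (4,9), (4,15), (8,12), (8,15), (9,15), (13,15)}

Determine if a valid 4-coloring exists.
A valid 4-coloring: color 1: [1, 12, 15]; color 2: [8, 9, 13]; color 3: [2, 4].
(χ(G) = 3 ≤ 4.)

Yes, G is 4-colorable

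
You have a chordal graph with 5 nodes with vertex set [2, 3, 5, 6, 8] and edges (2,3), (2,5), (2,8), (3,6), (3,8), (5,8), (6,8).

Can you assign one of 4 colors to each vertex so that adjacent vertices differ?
Yes, G is 4-colorable

A valid 4-coloring: color 1: [8]; color 2: [3, 5]; color 3: [2, 6].
(χ(G) = 3 ≤ 4.)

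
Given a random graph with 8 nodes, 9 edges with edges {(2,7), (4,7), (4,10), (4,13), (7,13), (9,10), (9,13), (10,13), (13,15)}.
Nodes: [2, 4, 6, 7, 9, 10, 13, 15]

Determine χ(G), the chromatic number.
χ(G) = 3

Clique number ω(G) = 3 (lower bound: χ ≥ ω).
The clique on [9, 10, 13] has size 3, forcing χ ≥ 3, and the coloring below uses 3 colors, so χ(G) = 3.
A valid 3-coloring: color 1: [2, 6, 13]; color 2: [7, 10, 15]; color 3: [4, 9].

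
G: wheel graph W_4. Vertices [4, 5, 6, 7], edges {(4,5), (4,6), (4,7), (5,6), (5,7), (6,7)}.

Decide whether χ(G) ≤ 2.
The clique on vertices [4, 5, 6, 7] has size 4 > 2, so it alone needs 4 colors.

No, G is not 2-colorable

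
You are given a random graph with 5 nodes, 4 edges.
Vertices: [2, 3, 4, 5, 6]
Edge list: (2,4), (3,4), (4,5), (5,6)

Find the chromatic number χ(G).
χ(G) = 2

Clique number ω(G) = 2 (lower bound: χ ≥ ω).
The graph is bipartite (no odd cycle), so 2 colors suffice: χ(G) = 2.
A valid 2-coloring: color 1: [4, 6]; color 2: [2, 3, 5].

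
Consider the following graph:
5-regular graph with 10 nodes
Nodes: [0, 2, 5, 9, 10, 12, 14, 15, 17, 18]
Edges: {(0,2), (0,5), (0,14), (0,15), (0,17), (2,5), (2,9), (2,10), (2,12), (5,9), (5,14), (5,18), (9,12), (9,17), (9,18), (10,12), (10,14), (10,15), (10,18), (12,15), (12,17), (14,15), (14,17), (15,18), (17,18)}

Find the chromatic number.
Clique number ω(G) = 3 (lower bound: χ ≥ ω).
Odd cycle [5, 18, 17, 12, 2] needs 3 colors (χ ≥ 3).
Vertex 9 is adjacent to every vertex of [2, 5, 12, 17, 18], which already need 3 colors among themselves, so 9 needs a new color (χ ≥ 4).
The coloring below uses 4 colors, so χ(G) = 4.
A valid 4-coloring: color 1: [0, 9, 10]; color 2: [12, 14, 18]; color 3: [5, 15, 17]; color 4: [2].

χ(G) = 4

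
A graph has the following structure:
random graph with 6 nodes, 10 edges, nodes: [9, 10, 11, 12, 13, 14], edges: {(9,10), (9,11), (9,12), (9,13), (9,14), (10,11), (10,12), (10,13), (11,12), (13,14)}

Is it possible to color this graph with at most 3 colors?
No, G is not 3-colorable

The clique on vertices [9, 10, 11, 12] has size 4 > 3, so it alone needs 4 colors.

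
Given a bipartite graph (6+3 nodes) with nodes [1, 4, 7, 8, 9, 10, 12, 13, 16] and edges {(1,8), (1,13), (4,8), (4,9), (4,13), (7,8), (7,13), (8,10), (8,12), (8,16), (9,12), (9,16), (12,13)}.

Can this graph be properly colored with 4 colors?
A valid 4-coloring: color 1: [8, 9, 13]; color 2: [1, 4, 7, 10, 12, 16].
(χ(G) = 2 ≤ 4.)

Yes, G is 4-colorable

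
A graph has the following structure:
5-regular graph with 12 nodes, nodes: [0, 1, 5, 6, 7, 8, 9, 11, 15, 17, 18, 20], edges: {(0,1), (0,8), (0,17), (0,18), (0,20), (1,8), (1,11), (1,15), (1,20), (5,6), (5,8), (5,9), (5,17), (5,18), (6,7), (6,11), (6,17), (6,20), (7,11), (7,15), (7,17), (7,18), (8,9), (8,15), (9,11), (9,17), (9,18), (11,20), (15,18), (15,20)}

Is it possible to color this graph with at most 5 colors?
Yes, G is 5-colorable

A valid 5-coloring: color 1: [0, 6, 9, 15]; color 2: [8, 11, 17, 18]; color 3: [1, 5, 7]; color 4: [20].
(χ(G) = 4 ≤ 5.)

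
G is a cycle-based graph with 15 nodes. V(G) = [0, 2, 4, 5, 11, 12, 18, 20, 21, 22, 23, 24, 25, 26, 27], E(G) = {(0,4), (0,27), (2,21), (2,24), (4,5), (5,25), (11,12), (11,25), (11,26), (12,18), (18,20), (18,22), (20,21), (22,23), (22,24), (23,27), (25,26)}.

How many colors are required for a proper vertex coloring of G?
χ(G) = 3

Clique number ω(G) = 3 (lower bound: χ ≥ ω).
The clique on [11, 25, 26] has size 3, forcing χ ≥ 3, and the coloring below uses 3 colors, so χ(G) = 3.
A valid 3-coloring: color 1: [2, 4, 12, 20, 22, 25, 27]; color 2: [0, 5, 11, 18, 21, 23, 24]; color 3: [26].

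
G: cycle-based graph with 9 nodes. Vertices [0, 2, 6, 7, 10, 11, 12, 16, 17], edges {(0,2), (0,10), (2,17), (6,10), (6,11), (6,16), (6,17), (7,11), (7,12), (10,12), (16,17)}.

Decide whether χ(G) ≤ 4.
A valid 4-coloring: color 1: [0, 6, 7]; color 2: [10, 11, 17]; color 3: [2, 12, 16].
(χ(G) = 3 ≤ 4.)

Yes, G is 4-colorable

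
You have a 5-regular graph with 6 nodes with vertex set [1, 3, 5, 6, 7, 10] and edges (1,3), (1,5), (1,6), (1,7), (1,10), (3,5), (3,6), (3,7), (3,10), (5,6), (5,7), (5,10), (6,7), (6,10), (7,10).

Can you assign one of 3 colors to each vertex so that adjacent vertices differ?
No, G is not 3-colorable

The clique on vertices [1, 3, 5, 6, 7, 10] has size 6 > 3, so it alone needs 6 colors.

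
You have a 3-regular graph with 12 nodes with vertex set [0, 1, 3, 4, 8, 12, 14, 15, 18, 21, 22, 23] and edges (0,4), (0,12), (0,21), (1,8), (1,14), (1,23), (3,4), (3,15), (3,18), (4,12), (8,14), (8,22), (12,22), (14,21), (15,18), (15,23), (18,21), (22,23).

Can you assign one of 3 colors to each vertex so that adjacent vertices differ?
A valid 3-coloring: color 1: [0, 1, 15, 22]; color 2: [4, 14, 18, 23]; color 3: [3, 8, 12, 21].
(χ(G) = 3 ≤ 3.)

Yes, G is 3-colorable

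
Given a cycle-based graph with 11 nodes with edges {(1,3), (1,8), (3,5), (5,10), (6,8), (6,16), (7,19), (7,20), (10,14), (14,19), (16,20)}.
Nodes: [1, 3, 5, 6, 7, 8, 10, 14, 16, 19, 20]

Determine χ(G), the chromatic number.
Clique number ω(G) = 2 (lower bound: χ ≥ ω).
Odd cycle [16, 6, 8, 1, 3, 5, 10, 14, 19, 7, 20] needs 3 colors (χ ≥ 3).
The coloring below uses 3 colors, so χ(G) = 3.
A valid 3-coloring: color 1: [3, 7, 8, 10, 16]; color 2: [1, 5, 6, 14, 20]; color 3: [19].

χ(G) = 3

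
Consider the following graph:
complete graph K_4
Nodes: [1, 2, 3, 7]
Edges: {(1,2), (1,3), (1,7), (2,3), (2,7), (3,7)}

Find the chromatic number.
χ(G) = 4

Clique number ω(G) = 4 (lower bound: χ ≥ ω).
The clique on [1, 2, 3, 7] has size 4, forcing χ ≥ 4, and the coloring below uses 4 colors, so χ(G) = 4.
A valid 4-coloring: color 1: [3]; color 2: [1]; color 3: [7]; color 4: [2].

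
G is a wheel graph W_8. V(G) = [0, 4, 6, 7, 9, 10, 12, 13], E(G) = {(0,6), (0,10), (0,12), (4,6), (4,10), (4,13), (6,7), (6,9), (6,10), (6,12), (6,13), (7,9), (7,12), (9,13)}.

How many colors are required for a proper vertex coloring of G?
χ(G) = 4

Clique number ω(G) = 3 (lower bound: χ ≥ ω).
Odd cycle [10, 0, 12, 7, 9, 13, 4] needs 3 colors (χ ≥ 3).
Vertex 6 is adjacent to every vertex of [0, 4, 7, 9, 10, 12, 13], which already need 3 colors among themselves, so 6 needs a new color (χ ≥ 4).
The coloring below uses 4 colors, so χ(G) = 4.
A valid 4-coloring: color 1: [6]; color 2: [10, 12, 13]; color 3: [0, 4, 7]; color 4: [9].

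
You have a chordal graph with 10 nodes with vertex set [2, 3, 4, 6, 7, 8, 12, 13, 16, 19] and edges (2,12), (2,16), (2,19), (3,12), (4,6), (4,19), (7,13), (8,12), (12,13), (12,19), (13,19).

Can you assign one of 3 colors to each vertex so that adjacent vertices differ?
A valid 3-coloring: color 1: [4, 7, 12, 16]; color 2: [3, 6, 8, 19]; color 3: [2, 13].
(χ(G) = 3 ≤ 3.)

Yes, G is 3-colorable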